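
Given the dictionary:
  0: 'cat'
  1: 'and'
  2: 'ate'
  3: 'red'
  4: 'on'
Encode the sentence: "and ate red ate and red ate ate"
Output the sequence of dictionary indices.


Look up each word in the dictionary:
  'and' -> 1
  'ate' -> 2
  'red' -> 3
  'ate' -> 2
  'and' -> 1
  'red' -> 3
  'ate' -> 2
  'ate' -> 2

Encoded: [1, 2, 3, 2, 1, 3, 2, 2]


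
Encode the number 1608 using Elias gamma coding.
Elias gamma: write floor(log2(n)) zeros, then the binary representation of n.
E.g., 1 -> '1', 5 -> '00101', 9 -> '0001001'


num_bits = floor(log2(1608)) + 1 = 11
leading_zeros = num_bits - 1 = 10
binary(1608) = 11001001000

Elias gamma(1608) = '0000000000' + '11001001000' = 000000000011001001000 (21 bits)


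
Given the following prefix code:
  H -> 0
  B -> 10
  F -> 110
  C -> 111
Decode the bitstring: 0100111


Decoding step by step:
Bits 0 -> H
Bits 10 -> B
Bits 0 -> H
Bits 111 -> C


Decoded message: HBHC


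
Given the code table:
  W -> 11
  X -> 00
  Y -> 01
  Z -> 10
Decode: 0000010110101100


Decoding:
00 -> X
00 -> X
01 -> Y
01 -> Y
10 -> Z
10 -> Z
11 -> W
00 -> X


Result: XXYYZZWX


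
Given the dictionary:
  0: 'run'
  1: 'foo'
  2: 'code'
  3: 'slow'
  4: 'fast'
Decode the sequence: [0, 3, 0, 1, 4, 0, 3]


Look up each index in the dictionary:
  0 -> 'run'
  3 -> 'slow'
  0 -> 'run'
  1 -> 'foo'
  4 -> 'fast'
  0 -> 'run'
  3 -> 'slow'

Decoded: "run slow run foo fast run slow"


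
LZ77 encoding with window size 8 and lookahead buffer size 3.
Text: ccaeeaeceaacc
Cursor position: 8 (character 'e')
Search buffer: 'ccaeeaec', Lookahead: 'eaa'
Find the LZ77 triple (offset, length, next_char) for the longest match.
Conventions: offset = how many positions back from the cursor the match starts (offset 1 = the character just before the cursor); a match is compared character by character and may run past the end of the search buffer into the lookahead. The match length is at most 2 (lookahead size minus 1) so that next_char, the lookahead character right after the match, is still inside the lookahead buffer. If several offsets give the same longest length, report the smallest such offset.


Try each offset into the search buffer:
  offset=1 (pos 7, char 'c'): match length 0
  offset=2 (pos 6, char 'e'): match length 1
  offset=3 (pos 5, char 'a'): match length 0
  offset=4 (pos 4, char 'e'): match length 2
  offset=5 (pos 3, char 'e'): match length 1
  offset=6 (pos 2, char 'a'): match length 0
  offset=7 (pos 1, char 'c'): match length 0
  offset=8 (pos 0, char 'c'): match length 0
Longest match has length 2 at offset 4.
next_char = character at position 8 + 2 = 10 -> 'a'

Best match: offset=4, length=2 (matching 'ea' starting at position 4)
LZ77 triple: (4, 2, 'a')


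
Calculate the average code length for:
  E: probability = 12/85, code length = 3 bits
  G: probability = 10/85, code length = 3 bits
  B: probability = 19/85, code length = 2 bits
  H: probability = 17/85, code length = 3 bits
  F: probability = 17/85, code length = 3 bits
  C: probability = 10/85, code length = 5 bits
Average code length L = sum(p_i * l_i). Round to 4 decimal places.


Weighted contributions p_i * l_i:
  E: (12/85) * 3 = 36/85
  G: (10/85) * 3 = 30/85
  B: (19/85) * 2 = 38/85
  H: (17/85) * 3 = 51/85
  F: (17/85) * 3 = 51/85
  C: (10/85) * 5 = 50/85
Sum = (36 + 30 + 38 + 51 + 51 + 50)/85 = 256/85

L = 256/85 = 3.0118 bits/symbol


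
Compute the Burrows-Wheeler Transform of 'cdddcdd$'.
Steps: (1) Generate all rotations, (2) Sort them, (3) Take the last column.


Rotations (sorted):
  0: $cdddcdd -> last char: d
  1: cdd$cddd -> last char: d
  2: cdddcdd$ -> last char: $
  3: d$cdddcd -> last char: d
  4: dcdd$cdd -> last char: d
  5: dd$cdddc -> last char: c
  6: ddcdd$cd -> last char: d
  7: dddcdd$c -> last char: c


BWT = dd$ddcdc


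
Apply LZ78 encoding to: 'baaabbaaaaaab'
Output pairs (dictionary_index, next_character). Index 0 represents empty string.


LZ78 encoding steps:
Dictionary: {0: ''}
Step 1: w='' (idx 0), next='b' -> output (0, 'b'), add 'b' as idx 1
Step 2: w='' (idx 0), next='a' -> output (0, 'a'), add 'a' as idx 2
Step 3: w='a' (idx 2), next='a' -> output (2, 'a'), add 'aa' as idx 3
Step 4: w='b' (idx 1), next='b' -> output (1, 'b'), add 'bb' as idx 4
Step 5: w='aa' (idx 3), next='a' -> output (3, 'a'), add 'aaa' as idx 5
Step 6: w='aaa' (idx 5), next='b' -> output (5, 'b'), add 'aaab' as idx 6


Encoded: [(0, 'b'), (0, 'a'), (2, 'a'), (1, 'b'), (3, 'a'), (5, 'b')]


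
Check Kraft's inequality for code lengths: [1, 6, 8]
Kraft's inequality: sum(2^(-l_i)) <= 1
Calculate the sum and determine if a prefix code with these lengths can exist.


Sum = 2^(-1) + 2^(-6) + 2^(-8)
    = 0.5 + 0.015625 + 0.00390625
    = 133/256 = 0.51953125
Since 0.51953125 <= 1, Kraft's inequality IS satisfied.
A prefix code with these lengths CAN exist.

Kraft sum = 0.51953125. Satisfied.


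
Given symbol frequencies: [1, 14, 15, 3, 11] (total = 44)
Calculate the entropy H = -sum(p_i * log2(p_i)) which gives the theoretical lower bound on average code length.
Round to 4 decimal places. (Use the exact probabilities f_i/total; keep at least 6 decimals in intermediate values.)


Per-symbol terms -p_i * log2(p_i) with p_i = f_i/44:
  p = 1/44 = 0.022727: log2(p) = -5.459432, -p*log2(p) = 0.124078
  p = 14/44 = 0.318182: log2(p) = -1.652077, -p*log2(p) = 0.525661
  p = 15/44 = 0.340909: log2(p) = -1.552541, -p*log2(p) = 0.529275
  p = 3/44 = 0.068182: log2(p) = -3.874469, -p*log2(p) = 0.264168
  p = 11/44 = 0.250000: log2(p) = -2.000000, -p*log2(p) = 0.500000
H = 0.124078 + 0.525661 + 0.529275 + 0.264168 + 0.500000 = 1.943182

H = 1.9432 bits/symbol


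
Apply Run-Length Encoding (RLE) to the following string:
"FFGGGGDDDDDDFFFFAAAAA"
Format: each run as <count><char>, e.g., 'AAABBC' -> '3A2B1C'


Scanning runs left to right:
  i=0: run of 'F' x 2 -> '2F'
  i=2: run of 'G' x 4 -> '4G'
  i=6: run of 'D' x 6 -> '6D'
  i=12: run of 'F' x 4 -> '4F'
  i=16: run of 'A' x 5 -> '5A'

RLE = 2F4G6D4F5A


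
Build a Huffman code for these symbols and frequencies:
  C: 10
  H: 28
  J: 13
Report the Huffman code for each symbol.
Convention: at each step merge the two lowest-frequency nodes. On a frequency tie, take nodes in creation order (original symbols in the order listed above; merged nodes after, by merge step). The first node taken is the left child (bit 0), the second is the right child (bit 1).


Huffman tree construction:
Step 1: Merge C(10) + J(13) = 23
Step 2: Merge (C+J)(23) + H(28) = 51
Read each symbol's code off the tree from the root (left child = 0, right child = 1).

Codes:
  C: 00 (length 2)
  H: 1 (length 1)
  J: 01 (length 2)
Average code length: 74/51 = 1.4510 bits/symbol


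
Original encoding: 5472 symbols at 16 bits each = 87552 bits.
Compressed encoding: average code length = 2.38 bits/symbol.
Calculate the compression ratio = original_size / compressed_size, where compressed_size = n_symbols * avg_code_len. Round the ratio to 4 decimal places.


original_size = n_symbols * orig_bits = 5472 * 16 = 87552 bits
compressed_size = n_symbols * avg_code_len = 5472 * 2.38 = 13023.36 bits
ratio = original_size / compressed_size = 87552 / 13023.36 = 6.7227

Compression ratio = 6.7227


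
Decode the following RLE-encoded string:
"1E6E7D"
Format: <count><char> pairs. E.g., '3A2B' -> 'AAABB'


Expanding each <count><char> pair:
  1E -> 'E'
  6E -> 'EEEEEE'
  7D -> 'DDDDDDD'

Decoded = EEEEEEEDDDDDDD


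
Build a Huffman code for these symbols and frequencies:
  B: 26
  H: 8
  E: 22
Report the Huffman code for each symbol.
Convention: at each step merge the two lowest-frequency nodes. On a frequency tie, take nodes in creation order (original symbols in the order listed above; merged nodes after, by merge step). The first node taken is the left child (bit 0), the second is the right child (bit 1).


Huffman tree construction:
Step 1: Merge H(8) + E(22) = 30
Step 2: Merge B(26) + (H+E)(30) = 56
Read each symbol's code off the tree from the root (left child = 0, right child = 1).

Codes:
  B: 0 (length 1)
  H: 10 (length 2)
  E: 11 (length 2)
Average code length: 86/56 = 1.5357 bits/symbol


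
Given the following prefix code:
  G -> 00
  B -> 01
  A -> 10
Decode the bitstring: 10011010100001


Decoding step by step:
Bits 10 -> A
Bits 01 -> B
Bits 10 -> A
Bits 10 -> A
Bits 10 -> A
Bits 00 -> G
Bits 01 -> B


Decoded message: ABAAAGB


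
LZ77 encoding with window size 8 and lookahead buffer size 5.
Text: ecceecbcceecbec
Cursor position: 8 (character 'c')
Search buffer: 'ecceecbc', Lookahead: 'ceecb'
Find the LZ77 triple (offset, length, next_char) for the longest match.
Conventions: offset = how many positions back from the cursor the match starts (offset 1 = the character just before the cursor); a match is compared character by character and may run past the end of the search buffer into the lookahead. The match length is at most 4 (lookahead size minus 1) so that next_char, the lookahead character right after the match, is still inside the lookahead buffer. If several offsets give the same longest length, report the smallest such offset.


Try each offset into the search buffer:
  offset=1 (pos 7, char 'c'): match length 1
  offset=2 (pos 6, char 'b'): match length 0
  offset=3 (pos 5, char 'c'): match length 1
  offset=4 (pos 4, char 'e'): match length 0
  offset=5 (pos 3, char 'e'): match length 0
  offset=6 (pos 2, char 'c'): match length 4
  offset=7 (pos 1, char 'c'): match length 1
  offset=8 (pos 0, char 'e'): match length 0
Longest match has length 4 at offset 6.
next_char = character at position 8 + 4 = 12 -> 'b'

Best match: offset=6, length=4 (matching 'ceec' starting at position 2)
LZ77 triple: (6, 4, 'b')


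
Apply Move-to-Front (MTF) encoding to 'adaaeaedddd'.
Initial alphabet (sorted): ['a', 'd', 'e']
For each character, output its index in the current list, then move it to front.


MTF encoding:
'a': index 0 in ['a', 'd', 'e'] -> ['a', 'd', 'e']
'd': index 1 in ['a', 'd', 'e'] -> ['d', 'a', 'e']
'a': index 1 in ['d', 'a', 'e'] -> ['a', 'd', 'e']
'a': index 0 in ['a', 'd', 'e'] -> ['a', 'd', 'e']
'e': index 2 in ['a', 'd', 'e'] -> ['e', 'a', 'd']
'a': index 1 in ['e', 'a', 'd'] -> ['a', 'e', 'd']
'e': index 1 in ['a', 'e', 'd'] -> ['e', 'a', 'd']
'd': index 2 in ['e', 'a', 'd'] -> ['d', 'e', 'a']
'd': index 0 in ['d', 'e', 'a'] -> ['d', 'e', 'a']
'd': index 0 in ['d', 'e', 'a'] -> ['d', 'e', 'a']
'd': index 0 in ['d', 'e', 'a'] -> ['d', 'e', 'a']


Output: [0, 1, 1, 0, 2, 1, 1, 2, 0, 0, 0]


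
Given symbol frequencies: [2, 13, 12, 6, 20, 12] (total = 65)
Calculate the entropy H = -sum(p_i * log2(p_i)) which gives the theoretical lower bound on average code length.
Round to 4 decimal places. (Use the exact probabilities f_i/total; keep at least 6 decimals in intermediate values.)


Per-symbol terms -p_i * log2(p_i) with p_i = f_i/65:
  p = 2/65 = 0.030769: log2(p) = -5.022368, -p*log2(p) = 0.154534
  p = 13/65 = 0.200000: log2(p) = -2.321928, -p*log2(p) = 0.464386
  p = 12/65 = 0.184615: log2(p) = -2.437405, -p*log2(p) = 0.449983
  p = 6/65 = 0.092308: log2(p) = -3.437405, -p*log2(p) = 0.317299
  p = 20/65 = 0.307692: log2(p) = -1.700440, -p*log2(p) = 0.523212
  p = 12/65 = 0.184615: log2(p) = -2.437405, -p*log2(p) = 0.449983
H = 0.154534 + 0.464386 + 0.449983 + 0.317299 + 0.523212 + 0.449983 = 2.359397

H = 2.3594 bits/symbol


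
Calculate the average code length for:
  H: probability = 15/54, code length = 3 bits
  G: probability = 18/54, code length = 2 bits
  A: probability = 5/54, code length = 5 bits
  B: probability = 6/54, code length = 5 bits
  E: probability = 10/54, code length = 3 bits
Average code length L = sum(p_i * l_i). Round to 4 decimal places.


Weighted contributions p_i * l_i:
  H: (15/54) * 3 = 45/54
  G: (18/54) * 2 = 36/54
  A: (5/54) * 5 = 25/54
  B: (6/54) * 5 = 30/54
  E: (10/54) * 3 = 30/54
Sum = (45 + 36 + 25 + 30 + 30)/54 = 166/54

L = 166/54 = 3.0741 bits/symbol


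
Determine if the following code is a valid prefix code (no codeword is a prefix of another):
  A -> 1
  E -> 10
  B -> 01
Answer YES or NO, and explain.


Checking each pair (does one codeword prefix another?):
  A='1' vs E='10': prefix -- VIOLATION

NO -- this is NOT a valid prefix code. A (1) is a prefix of E (10).


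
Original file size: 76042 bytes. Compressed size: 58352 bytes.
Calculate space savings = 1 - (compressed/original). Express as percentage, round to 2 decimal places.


ratio = compressed/original = 58352/76042 = 0.767365
savings = 1 - ratio = 1 - 0.767365 = 0.232635
as a percentage: 0.232635 * 100 = 23.26%

Space savings = 1 - 58352/76042 = 23.26%


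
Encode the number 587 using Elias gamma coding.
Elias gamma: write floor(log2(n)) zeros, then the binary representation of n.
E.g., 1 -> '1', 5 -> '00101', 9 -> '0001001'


num_bits = floor(log2(587)) + 1 = 10
leading_zeros = num_bits - 1 = 9
binary(587) = 1001001011

Elias gamma(587) = '000000000' + '1001001011' = 0000000001001001011 (19 bits)


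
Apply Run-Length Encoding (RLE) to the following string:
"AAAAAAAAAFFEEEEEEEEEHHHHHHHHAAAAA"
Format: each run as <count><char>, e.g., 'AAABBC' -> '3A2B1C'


Scanning runs left to right:
  i=0: run of 'A' x 9 -> '9A'
  i=9: run of 'F' x 2 -> '2F'
  i=11: run of 'E' x 9 -> '9E'
  i=20: run of 'H' x 8 -> '8H'
  i=28: run of 'A' x 5 -> '5A'

RLE = 9A2F9E8H5A


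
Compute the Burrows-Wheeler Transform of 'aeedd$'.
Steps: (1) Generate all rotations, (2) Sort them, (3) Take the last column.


Rotations (sorted):
  0: $aeedd -> last char: d
  1: aeedd$ -> last char: $
  2: d$aeed -> last char: d
  3: dd$aee -> last char: e
  4: edd$ae -> last char: e
  5: eedd$a -> last char: a


BWT = d$deea


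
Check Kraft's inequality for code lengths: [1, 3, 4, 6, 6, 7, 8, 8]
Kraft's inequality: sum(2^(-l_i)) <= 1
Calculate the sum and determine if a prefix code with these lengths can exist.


Sum = 2^(-1) + 2^(-3) + 2^(-4) + 2^(-6) + 2^(-6) + 2^(-7) + 2^(-8) + 2^(-8)
    = 0.5 + 0.125 + 0.0625 + 0.015625 + 0.015625 + 0.0078125 + 0.00390625 + 0.00390625
    = 188/256 = 0.734375
Since 0.734375 <= 1, Kraft's inequality IS satisfied.
A prefix code with these lengths CAN exist.

Kraft sum = 0.734375. Satisfied.


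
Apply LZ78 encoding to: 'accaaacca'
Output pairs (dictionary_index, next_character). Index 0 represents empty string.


LZ78 encoding steps:
Dictionary: {0: ''}
Step 1: w='' (idx 0), next='a' -> output (0, 'a'), add 'a' as idx 1
Step 2: w='' (idx 0), next='c' -> output (0, 'c'), add 'c' as idx 2
Step 3: w='c' (idx 2), next='a' -> output (2, 'a'), add 'ca' as idx 3
Step 4: w='a' (idx 1), next='a' -> output (1, 'a'), add 'aa' as idx 4
Step 5: w='c' (idx 2), next='c' -> output (2, 'c'), add 'cc' as idx 5
Step 6: w='a' (idx 1), end of input -> output (1, '')


Encoded: [(0, 'a'), (0, 'c'), (2, 'a'), (1, 'a'), (2, 'c'), (1, '')]


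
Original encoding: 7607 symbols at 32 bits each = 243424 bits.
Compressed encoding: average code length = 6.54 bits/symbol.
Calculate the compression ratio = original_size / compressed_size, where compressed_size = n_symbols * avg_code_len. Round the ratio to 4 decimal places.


original_size = n_symbols * orig_bits = 7607 * 32 = 243424 bits
compressed_size = n_symbols * avg_code_len = 7607 * 6.54 = 49749.78 bits
ratio = original_size / compressed_size = 243424 / 49749.78 = 4.893

Compression ratio = 4.893


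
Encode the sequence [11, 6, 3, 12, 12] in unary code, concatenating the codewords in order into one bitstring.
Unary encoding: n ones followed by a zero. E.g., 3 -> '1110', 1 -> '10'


Encode each number as n ones followed by a terminating 0:
  11 -> 111111111110 (12 bits)
  6 -> 1111110 (7 bits)
  3 -> 1110 (4 bits)
  12 -> 1111111111110 (13 bits)
  12 -> 1111111111110 (13 bits)
Total length = 12 + 7 + 4 + 13 + 13 = 49 bits.

Unary([11, 6, 3, 12, 12]) = 1111111111101111110111011111111111101111111111110 (49 bits)


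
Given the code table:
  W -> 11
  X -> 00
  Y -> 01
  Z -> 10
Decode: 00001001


Decoding:
00 -> X
00 -> X
10 -> Z
01 -> Y


Result: XXZY


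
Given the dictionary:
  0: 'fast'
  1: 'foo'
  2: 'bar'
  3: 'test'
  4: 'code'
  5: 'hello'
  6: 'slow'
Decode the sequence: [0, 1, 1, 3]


Look up each index in the dictionary:
  0 -> 'fast'
  1 -> 'foo'
  1 -> 'foo'
  3 -> 'test'

Decoded: "fast foo foo test"


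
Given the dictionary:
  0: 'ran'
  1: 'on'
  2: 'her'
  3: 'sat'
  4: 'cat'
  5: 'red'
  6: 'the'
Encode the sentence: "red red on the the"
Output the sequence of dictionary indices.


Look up each word in the dictionary:
  'red' -> 5
  'red' -> 5
  'on' -> 1
  'the' -> 6
  'the' -> 6

Encoded: [5, 5, 1, 6, 6]


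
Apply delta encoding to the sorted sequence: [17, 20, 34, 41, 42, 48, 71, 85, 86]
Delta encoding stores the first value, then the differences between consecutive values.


First value: 17
Deltas:
  20 - 17 = 3
  34 - 20 = 14
  41 - 34 = 7
  42 - 41 = 1
  48 - 42 = 6
  71 - 48 = 23
  85 - 71 = 14
  86 - 85 = 1


Delta encoded: [17, 3, 14, 7, 1, 6, 23, 14, 1]


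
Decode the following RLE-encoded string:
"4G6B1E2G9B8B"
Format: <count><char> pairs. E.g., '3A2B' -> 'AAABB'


Expanding each <count><char> pair:
  4G -> 'GGGG'
  6B -> 'BBBBBB'
  1E -> 'E'
  2G -> 'GG'
  9B -> 'BBBBBBBBB'
  8B -> 'BBBBBBBB'

Decoded = GGGGBBBBBBEGGBBBBBBBBBBBBBBBBB


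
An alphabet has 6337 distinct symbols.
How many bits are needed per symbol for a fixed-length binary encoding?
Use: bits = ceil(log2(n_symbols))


log2(6337) = 12.6296
Bracket: 2^12 = 4096 < 6337 <= 2^13 = 8192
So ceil(log2(6337)) = 13

bits = ceil(log2(6337)) = ceil(12.6296) = 13 bits


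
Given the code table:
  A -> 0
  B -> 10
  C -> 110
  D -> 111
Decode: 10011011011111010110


Decoding:
10 -> B
0 -> A
110 -> C
110 -> C
111 -> D
110 -> C
10 -> B
110 -> C


Result: BACCDCBC


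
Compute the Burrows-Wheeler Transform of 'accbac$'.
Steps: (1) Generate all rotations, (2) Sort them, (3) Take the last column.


Rotations (sorted):
  0: $accbac -> last char: c
  1: ac$accb -> last char: b
  2: accbac$ -> last char: $
  3: bac$acc -> last char: c
  4: c$accba -> last char: a
  5: cbac$ac -> last char: c
  6: ccbac$a -> last char: a


BWT = cb$caca


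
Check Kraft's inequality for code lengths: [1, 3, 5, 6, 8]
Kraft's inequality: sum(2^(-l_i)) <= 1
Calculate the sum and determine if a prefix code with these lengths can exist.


Sum = 2^(-1) + 2^(-3) + 2^(-5) + 2^(-6) + 2^(-8)
    = 0.5 + 0.125 + 0.03125 + 0.015625 + 0.00390625
    = 173/256 = 0.67578125
Since 0.67578125 <= 1, Kraft's inequality IS satisfied.
A prefix code with these lengths CAN exist.

Kraft sum = 0.67578125. Satisfied.


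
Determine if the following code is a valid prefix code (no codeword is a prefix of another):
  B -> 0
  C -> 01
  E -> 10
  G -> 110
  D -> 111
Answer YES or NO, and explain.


Checking each pair (does one codeword prefix another?):
  B='0' vs C='01': prefix -- VIOLATION

NO -- this is NOT a valid prefix code. B (0) is a prefix of C (01).


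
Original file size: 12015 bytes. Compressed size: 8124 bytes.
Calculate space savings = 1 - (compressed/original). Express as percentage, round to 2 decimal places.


ratio = compressed/original = 8124/12015 = 0.676155
savings = 1 - ratio = 1 - 0.676155 = 0.323845
as a percentage: 0.323845 * 100 = 32.38%

Space savings = 1 - 8124/12015 = 32.38%


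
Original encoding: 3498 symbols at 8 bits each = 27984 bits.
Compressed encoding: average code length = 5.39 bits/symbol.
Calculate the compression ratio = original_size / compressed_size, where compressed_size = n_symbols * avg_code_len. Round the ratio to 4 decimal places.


original_size = n_symbols * orig_bits = 3498 * 8 = 27984 bits
compressed_size = n_symbols * avg_code_len = 3498 * 5.39 = 18854.22 bits
ratio = original_size / compressed_size = 27984 / 18854.22 = 1.4842

Compression ratio = 1.4842


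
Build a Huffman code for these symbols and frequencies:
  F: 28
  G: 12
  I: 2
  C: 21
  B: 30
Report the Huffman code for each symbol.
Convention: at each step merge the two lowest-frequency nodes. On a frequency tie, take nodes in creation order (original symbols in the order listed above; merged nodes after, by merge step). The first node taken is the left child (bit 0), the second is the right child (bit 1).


Huffman tree construction:
Step 1: Merge I(2) + G(12) = 14
Step 2: Merge (I+G)(14) + C(21) = 35
Step 3: Merge F(28) + B(30) = 58
Step 4: Merge ((I+G)+C)(35) + (F+B)(58) = 93
Read each symbol's code off the tree from the root (left child = 0, right child = 1).

Codes:
  F: 10 (length 2)
  G: 001 (length 3)
  I: 000 (length 3)
  C: 01 (length 2)
  B: 11 (length 2)
Average code length: 200/93 = 2.1505 bits/symbol


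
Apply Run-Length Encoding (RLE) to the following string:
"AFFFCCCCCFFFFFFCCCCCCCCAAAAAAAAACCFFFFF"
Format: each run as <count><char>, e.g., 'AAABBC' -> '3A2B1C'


Scanning runs left to right:
  i=0: run of 'A' x 1 -> '1A'
  i=1: run of 'F' x 3 -> '3F'
  i=4: run of 'C' x 5 -> '5C'
  i=9: run of 'F' x 6 -> '6F'
  i=15: run of 'C' x 8 -> '8C'
  i=23: run of 'A' x 9 -> '9A'
  i=32: run of 'C' x 2 -> '2C'
  i=34: run of 'F' x 5 -> '5F'

RLE = 1A3F5C6F8C9A2C5F


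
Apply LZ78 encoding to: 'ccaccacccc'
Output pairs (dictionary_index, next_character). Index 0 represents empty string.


LZ78 encoding steps:
Dictionary: {0: ''}
Step 1: w='' (idx 0), next='c' -> output (0, 'c'), add 'c' as idx 1
Step 2: w='c' (idx 1), next='a' -> output (1, 'a'), add 'ca' as idx 2
Step 3: w='c' (idx 1), next='c' -> output (1, 'c'), add 'cc' as idx 3
Step 4: w='' (idx 0), next='a' -> output (0, 'a'), add 'a' as idx 4
Step 5: w='cc' (idx 3), next='c' -> output (3, 'c'), add 'ccc' as idx 5
Step 6: w='c' (idx 1), end of input -> output (1, '')


Encoded: [(0, 'c'), (1, 'a'), (1, 'c'), (0, 'a'), (3, 'c'), (1, '')]


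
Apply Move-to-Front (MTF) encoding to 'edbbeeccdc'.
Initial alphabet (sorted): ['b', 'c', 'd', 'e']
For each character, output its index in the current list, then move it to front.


MTF encoding:
'e': index 3 in ['b', 'c', 'd', 'e'] -> ['e', 'b', 'c', 'd']
'd': index 3 in ['e', 'b', 'c', 'd'] -> ['d', 'e', 'b', 'c']
'b': index 2 in ['d', 'e', 'b', 'c'] -> ['b', 'd', 'e', 'c']
'b': index 0 in ['b', 'd', 'e', 'c'] -> ['b', 'd', 'e', 'c']
'e': index 2 in ['b', 'd', 'e', 'c'] -> ['e', 'b', 'd', 'c']
'e': index 0 in ['e', 'b', 'd', 'c'] -> ['e', 'b', 'd', 'c']
'c': index 3 in ['e', 'b', 'd', 'c'] -> ['c', 'e', 'b', 'd']
'c': index 0 in ['c', 'e', 'b', 'd'] -> ['c', 'e', 'b', 'd']
'd': index 3 in ['c', 'e', 'b', 'd'] -> ['d', 'c', 'e', 'b']
'c': index 1 in ['d', 'c', 'e', 'b'] -> ['c', 'd', 'e', 'b']


Output: [3, 3, 2, 0, 2, 0, 3, 0, 3, 1]


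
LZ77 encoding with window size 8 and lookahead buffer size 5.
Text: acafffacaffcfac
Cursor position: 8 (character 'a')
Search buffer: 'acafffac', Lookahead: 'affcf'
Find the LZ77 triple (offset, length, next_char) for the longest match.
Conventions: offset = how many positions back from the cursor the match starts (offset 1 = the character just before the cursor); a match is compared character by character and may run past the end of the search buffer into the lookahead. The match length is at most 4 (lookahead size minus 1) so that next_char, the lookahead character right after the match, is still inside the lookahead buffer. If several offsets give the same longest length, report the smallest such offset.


Try each offset into the search buffer:
  offset=1 (pos 7, char 'c'): match length 0
  offset=2 (pos 6, char 'a'): match length 1
  offset=3 (pos 5, char 'f'): match length 0
  offset=4 (pos 4, char 'f'): match length 0
  offset=5 (pos 3, char 'f'): match length 0
  offset=6 (pos 2, char 'a'): match length 3
  offset=7 (pos 1, char 'c'): match length 0
  offset=8 (pos 0, char 'a'): match length 1
Longest match has length 3 at offset 6.
next_char = character at position 8 + 3 = 11 -> 'c'

Best match: offset=6, length=3 (matching 'aff' starting at position 2)
LZ77 triple: (6, 3, 'c')


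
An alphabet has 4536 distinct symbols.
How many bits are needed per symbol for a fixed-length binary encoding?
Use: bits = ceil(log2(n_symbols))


log2(4536) = 12.1472
Bracket: 2^12 = 4096 < 4536 <= 2^13 = 8192
So ceil(log2(4536)) = 13

bits = ceil(log2(4536)) = ceil(12.1472) = 13 bits


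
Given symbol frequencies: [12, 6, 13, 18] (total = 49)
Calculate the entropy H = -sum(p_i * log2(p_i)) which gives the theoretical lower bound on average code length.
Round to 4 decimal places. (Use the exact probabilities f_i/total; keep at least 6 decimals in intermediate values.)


Per-symbol terms -p_i * log2(p_i) with p_i = f_i/49:
  p = 12/49 = 0.244898: log2(p) = -2.029747, -p*log2(p) = 0.497081
  p = 6/49 = 0.122449: log2(p) = -3.029747, -p*log2(p) = 0.370989
  p = 13/49 = 0.265306: log2(p) = -1.914270, -p*log2(p) = 0.507868
  p = 18/49 = 0.367347: log2(p) = -1.444785, -p*log2(p) = 0.530737
H = 0.497081 + 0.370989 + 0.507868 + 0.530737 = 1.906675

H = 1.9067 bits/symbol


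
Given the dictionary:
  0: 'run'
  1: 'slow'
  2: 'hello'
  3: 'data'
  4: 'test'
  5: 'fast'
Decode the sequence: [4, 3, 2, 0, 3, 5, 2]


Look up each index in the dictionary:
  4 -> 'test'
  3 -> 'data'
  2 -> 'hello'
  0 -> 'run'
  3 -> 'data'
  5 -> 'fast'
  2 -> 'hello'

Decoded: "test data hello run data fast hello"


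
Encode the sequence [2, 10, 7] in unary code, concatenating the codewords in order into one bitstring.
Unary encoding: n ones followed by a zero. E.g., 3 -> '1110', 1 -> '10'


Encode each number as n ones followed by a terminating 0:
  2 -> 110 (3 bits)
  10 -> 11111111110 (11 bits)
  7 -> 11111110 (8 bits)
Total length = 3 + 11 + 8 = 22 bits.

Unary([2, 10, 7]) = 1101111111111011111110 (22 bits)


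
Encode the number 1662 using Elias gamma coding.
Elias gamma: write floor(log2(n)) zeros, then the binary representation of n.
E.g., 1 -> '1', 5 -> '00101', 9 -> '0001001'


num_bits = floor(log2(1662)) + 1 = 11
leading_zeros = num_bits - 1 = 10
binary(1662) = 11001111110

Elias gamma(1662) = '0000000000' + '11001111110' = 000000000011001111110 (21 bits)


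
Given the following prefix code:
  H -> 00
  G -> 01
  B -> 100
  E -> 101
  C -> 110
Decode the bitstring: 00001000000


Decoding step by step:
Bits 00 -> H
Bits 00 -> H
Bits 100 -> B
Bits 00 -> H
Bits 00 -> H


Decoded message: HHBHH


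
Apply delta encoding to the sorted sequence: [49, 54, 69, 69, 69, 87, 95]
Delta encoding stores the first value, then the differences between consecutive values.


First value: 49
Deltas:
  54 - 49 = 5
  69 - 54 = 15
  69 - 69 = 0
  69 - 69 = 0
  87 - 69 = 18
  95 - 87 = 8


Delta encoded: [49, 5, 15, 0, 0, 18, 8]


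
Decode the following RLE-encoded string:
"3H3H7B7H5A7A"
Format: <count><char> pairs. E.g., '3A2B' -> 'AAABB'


Expanding each <count><char> pair:
  3H -> 'HHH'
  3H -> 'HHH'
  7B -> 'BBBBBBB'
  7H -> 'HHHHHHH'
  5A -> 'AAAAA'
  7A -> 'AAAAAAA'

Decoded = HHHHHHBBBBBBBHHHHHHHAAAAAAAAAAAA


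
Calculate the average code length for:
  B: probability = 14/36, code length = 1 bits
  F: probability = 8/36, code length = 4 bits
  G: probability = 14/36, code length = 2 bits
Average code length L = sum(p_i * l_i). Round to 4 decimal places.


Weighted contributions p_i * l_i:
  B: (14/36) * 1 = 14/36
  F: (8/36) * 4 = 32/36
  G: (14/36) * 2 = 28/36
Sum = (14 + 32 + 28)/36 = 74/36

L = 74/36 = 2.0556 bits/symbol


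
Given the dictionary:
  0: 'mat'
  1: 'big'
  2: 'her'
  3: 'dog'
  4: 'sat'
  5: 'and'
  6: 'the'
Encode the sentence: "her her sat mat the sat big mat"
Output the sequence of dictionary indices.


Look up each word in the dictionary:
  'her' -> 2
  'her' -> 2
  'sat' -> 4
  'mat' -> 0
  'the' -> 6
  'sat' -> 4
  'big' -> 1
  'mat' -> 0

Encoded: [2, 2, 4, 0, 6, 4, 1, 0]


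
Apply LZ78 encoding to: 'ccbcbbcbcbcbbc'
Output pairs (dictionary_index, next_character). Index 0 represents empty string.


LZ78 encoding steps:
Dictionary: {0: ''}
Step 1: w='' (idx 0), next='c' -> output (0, 'c'), add 'c' as idx 1
Step 2: w='c' (idx 1), next='b' -> output (1, 'b'), add 'cb' as idx 2
Step 3: w='cb' (idx 2), next='b' -> output (2, 'b'), add 'cbb' as idx 3
Step 4: w='cb' (idx 2), next='c' -> output (2, 'c'), add 'cbc' as idx 4
Step 5: w='' (idx 0), next='b' -> output (0, 'b'), add 'b' as idx 5
Step 6: w='cbb' (idx 3), next='c' -> output (3, 'c'), add 'cbbc' as idx 6


Encoded: [(0, 'c'), (1, 'b'), (2, 'b'), (2, 'c'), (0, 'b'), (3, 'c')]


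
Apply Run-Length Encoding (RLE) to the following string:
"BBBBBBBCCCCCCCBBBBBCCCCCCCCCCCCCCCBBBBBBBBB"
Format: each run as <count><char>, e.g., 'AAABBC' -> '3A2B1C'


Scanning runs left to right:
  i=0: run of 'B' x 7 -> '7B'
  i=7: run of 'C' x 7 -> '7C'
  i=14: run of 'B' x 5 -> '5B'
  i=19: run of 'C' x 15 -> '15C'
  i=34: run of 'B' x 9 -> '9B'

RLE = 7B7C5B15C9B


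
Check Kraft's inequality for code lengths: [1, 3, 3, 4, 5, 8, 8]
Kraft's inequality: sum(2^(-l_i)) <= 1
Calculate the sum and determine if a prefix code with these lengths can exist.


Sum = 2^(-1) + 2^(-3) + 2^(-3) + 2^(-4) + 2^(-5) + 2^(-8) + 2^(-8)
    = 0.5 + 0.125 + 0.125 + 0.0625 + 0.03125 + 0.00390625 + 0.00390625
    = 218/256 = 0.8515625
Since 0.8515625 <= 1, Kraft's inequality IS satisfied.
A prefix code with these lengths CAN exist.

Kraft sum = 0.8515625. Satisfied.


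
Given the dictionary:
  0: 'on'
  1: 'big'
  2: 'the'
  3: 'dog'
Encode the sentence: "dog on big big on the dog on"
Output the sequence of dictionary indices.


Look up each word in the dictionary:
  'dog' -> 3
  'on' -> 0
  'big' -> 1
  'big' -> 1
  'on' -> 0
  'the' -> 2
  'dog' -> 3
  'on' -> 0

Encoded: [3, 0, 1, 1, 0, 2, 3, 0]


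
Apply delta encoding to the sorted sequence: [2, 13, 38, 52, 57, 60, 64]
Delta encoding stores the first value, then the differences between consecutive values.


First value: 2
Deltas:
  13 - 2 = 11
  38 - 13 = 25
  52 - 38 = 14
  57 - 52 = 5
  60 - 57 = 3
  64 - 60 = 4


Delta encoded: [2, 11, 25, 14, 5, 3, 4]


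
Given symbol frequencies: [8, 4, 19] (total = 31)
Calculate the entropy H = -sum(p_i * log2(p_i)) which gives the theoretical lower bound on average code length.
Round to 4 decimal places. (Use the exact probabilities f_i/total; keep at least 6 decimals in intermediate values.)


Per-symbol terms -p_i * log2(p_i) with p_i = f_i/31:
  p = 8/31 = 0.258065: log2(p) = -1.954196, -p*log2(p) = 0.504309
  p = 4/31 = 0.129032: log2(p) = -2.954196, -p*log2(p) = 0.381187
  p = 19/31 = 0.612903: log2(p) = -0.706269, -p*log2(p) = 0.432874
H = 0.504309 + 0.381187 + 0.432874 = 1.318370

H = 1.3184 bits/symbol


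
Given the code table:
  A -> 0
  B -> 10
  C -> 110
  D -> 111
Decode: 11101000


Decoding:
111 -> D
0 -> A
10 -> B
0 -> A
0 -> A


Result: DABAA


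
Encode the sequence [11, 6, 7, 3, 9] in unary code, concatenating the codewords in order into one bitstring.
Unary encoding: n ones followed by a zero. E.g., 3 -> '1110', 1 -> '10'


Encode each number as n ones followed by a terminating 0:
  11 -> 111111111110 (12 bits)
  6 -> 1111110 (7 bits)
  7 -> 11111110 (8 bits)
  3 -> 1110 (4 bits)
  9 -> 1111111110 (10 bits)
Total length = 12 + 7 + 8 + 4 + 10 = 41 bits.

Unary([11, 6, 7, 3, 9]) = 11111111111011111101111111011101111111110 (41 bits)


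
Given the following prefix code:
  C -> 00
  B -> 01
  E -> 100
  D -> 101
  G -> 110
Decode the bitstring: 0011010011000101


Decoding step by step:
Bits 00 -> C
Bits 110 -> G
Bits 100 -> E
Bits 110 -> G
Bits 00 -> C
Bits 101 -> D


Decoded message: CGEGCD


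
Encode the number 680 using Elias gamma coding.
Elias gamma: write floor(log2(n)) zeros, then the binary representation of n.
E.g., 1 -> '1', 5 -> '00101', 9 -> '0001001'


num_bits = floor(log2(680)) + 1 = 10
leading_zeros = num_bits - 1 = 9
binary(680) = 1010101000

Elias gamma(680) = '000000000' + '1010101000' = 0000000001010101000 (19 bits)


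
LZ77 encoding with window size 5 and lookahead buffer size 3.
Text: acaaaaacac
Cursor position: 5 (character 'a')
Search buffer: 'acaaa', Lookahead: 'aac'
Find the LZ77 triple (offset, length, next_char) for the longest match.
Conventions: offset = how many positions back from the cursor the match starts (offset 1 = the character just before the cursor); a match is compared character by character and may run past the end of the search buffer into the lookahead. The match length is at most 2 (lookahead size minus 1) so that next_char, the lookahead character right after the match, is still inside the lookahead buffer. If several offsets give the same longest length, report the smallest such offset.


Try each offset into the search buffer:
  offset=1 (pos 4, char 'a'): match length 2
  offset=2 (pos 3, char 'a'): match length 2
  offset=3 (pos 2, char 'a'): match length 2
  offset=4 (pos 1, char 'c'): match length 0
  offset=5 (pos 0, char 'a'): match length 1
Longest match has length 2, found at offsets 1, 2, 3; take the smallest, offset 1.
next_char = character at position 5 + 2 = 7 -> 'c'

Best match: offset=1, length=2 (matching 'aa' starting at position 4)
LZ77 triple: (1, 2, 'c')


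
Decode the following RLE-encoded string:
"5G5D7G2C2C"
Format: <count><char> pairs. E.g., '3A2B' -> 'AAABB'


Expanding each <count><char> pair:
  5G -> 'GGGGG'
  5D -> 'DDDDD'
  7G -> 'GGGGGGG'
  2C -> 'CC'
  2C -> 'CC'

Decoded = GGGGGDDDDDGGGGGGGCCCC


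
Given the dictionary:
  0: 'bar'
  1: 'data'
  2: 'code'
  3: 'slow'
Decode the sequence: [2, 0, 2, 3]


Look up each index in the dictionary:
  2 -> 'code'
  0 -> 'bar'
  2 -> 'code'
  3 -> 'slow'

Decoded: "code bar code slow"


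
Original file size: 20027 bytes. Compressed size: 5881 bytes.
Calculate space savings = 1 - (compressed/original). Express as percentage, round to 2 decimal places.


ratio = compressed/original = 5881/20027 = 0.293654
savings = 1 - ratio = 1 - 0.293654 = 0.706346
as a percentage: 0.706346 * 100 = 70.63%

Space savings = 1 - 5881/20027 = 70.63%


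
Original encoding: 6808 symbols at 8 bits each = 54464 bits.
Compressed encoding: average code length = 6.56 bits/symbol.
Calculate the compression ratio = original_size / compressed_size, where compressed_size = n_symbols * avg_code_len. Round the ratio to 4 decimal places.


original_size = n_symbols * orig_bits = 6808 * 8 = 54464 bits
compressed_size = n_symbols * avg_code_len = 6808 * 6.56 = 44660.48 bits
ratio = original_size / compressed_size = 54464 / 44660.48 = 1.2195

Compression ratio = 1.2195


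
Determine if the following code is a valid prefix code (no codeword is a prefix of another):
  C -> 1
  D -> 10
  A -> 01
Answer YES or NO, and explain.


Checking each pair (does one codeword prefix another?):
  C='1' vs D='10': prefix -- VIOLATION

NO -- this is NOT a valid prefix code. C (1) is a prefix of D (10).


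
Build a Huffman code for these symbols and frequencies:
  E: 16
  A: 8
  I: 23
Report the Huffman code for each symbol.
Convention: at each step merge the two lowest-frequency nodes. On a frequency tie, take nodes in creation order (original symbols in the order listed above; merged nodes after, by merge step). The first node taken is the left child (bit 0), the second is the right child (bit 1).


Huffman tree construction:
Step 1: Merge A(8) + E(16) = 24
Step 2: Merge I(23) + (A+E)(24) = 47
Read each symbol's code off the tree from the root (left child = 0, right child = 1).

Codes:
  E: 11 (length 2)
  A: 10 (length 2)
  I: 0 (length 1)
Average code length: 71/47 = 1.5106 bits/symbol


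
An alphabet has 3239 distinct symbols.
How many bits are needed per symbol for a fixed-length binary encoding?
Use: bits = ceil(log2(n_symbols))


log2(3239) = 11.6613
Bracket: 2^11 = 2048 < 3239 <= 2^12 = 4096
So ceil(log2(3239)) = 12

bits = ceil(log2(3239)) = ceil(11.6613) = 12 bits


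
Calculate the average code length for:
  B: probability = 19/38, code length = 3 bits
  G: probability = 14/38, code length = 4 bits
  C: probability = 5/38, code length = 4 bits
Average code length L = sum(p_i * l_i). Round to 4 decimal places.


Weighted contributions p_i * l_i:
  B: (19/38) * 3 = 57/38
  G: (14/38) * 4 = 56/38
  C: (5/38) * 4 = 20/38
Sum = (57 + 56 + 20)/38 = 133/38

L = 133/38 = 3.5000 bits/symbol


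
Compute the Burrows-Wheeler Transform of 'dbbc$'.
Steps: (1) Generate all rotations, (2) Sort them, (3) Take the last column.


Rotations (sorted):
  0: $dbbc -> last char: c
  1: bbc$d -> last char: d
  2: bc$db -> last char: b
  3: c$dbb -> last char: b
  4: dbbc$ -> last char: $


BWT = cdbb$


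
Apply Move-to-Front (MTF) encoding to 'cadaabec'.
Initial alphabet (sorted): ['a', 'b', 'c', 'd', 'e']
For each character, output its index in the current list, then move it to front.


MTF encoding:
'c': index 2 in ['a', 'b', 'c', 'd', 'e'] -> ['c', 'a', 'b', 'd', 'e']
'a': index 1 in ['c', 'a', 'b', 'd', 'e'] -> ['a', 'c', 'b', 'd', 'e']
'd': index 3 in ['a', 'c', 'b', 'd', 'e'] -> ['d', 'a', 'c', 'b', 'e']
'a': index 1 in ['d', 'a', 'c', 'b', 'e'] -> ['a', 'd', 'c', 'b', 'e']
'a': index 0 in ['a', 'd', 'c', 'b', 'e'] -> ['a', 'd', 'c', 'b', 'e']
'b': index 3 in ['a', 'd', 'c', 'b', 'e'] -> ['b', 'a', 'd', 'c', 'e']
'e': index 4 in ['b', 'a', 'd', 'c', 'e'] -> ['e', 'b', 'a', 'd', 'c']
'c': index 4 in ['e', 'b', 'a', 'd', 'c'] -> ['c', 'e', 'b', 'a', 'd']


Output: [2, 1, 3, 1, 0, 3, 4, 4]


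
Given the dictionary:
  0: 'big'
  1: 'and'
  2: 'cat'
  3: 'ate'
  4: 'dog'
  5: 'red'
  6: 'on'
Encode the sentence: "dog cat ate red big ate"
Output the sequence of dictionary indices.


Look up each word in the dictionary:
  'dog' -> 4
  'cat' -> 2
  'ate' -> 3
  'red' -> 5
  'big' -> 0
  'ate' -> 3

Encoded: [4, 2, 3, 5, 0, 3]


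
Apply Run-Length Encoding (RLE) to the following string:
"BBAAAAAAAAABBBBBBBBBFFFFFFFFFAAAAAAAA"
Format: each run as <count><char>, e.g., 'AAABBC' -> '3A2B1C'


Scanning runs left to right:
  i=0: run of 'B' x 2 -> '2B'
  i=2: run of 'A' x 9 -> '9A'
  i=11: run of 'B' x 9 -> '9B'
  i=20: run of 'F' x 9 -> '9F'
  i=29: run of 'A' x 8 -> '8A'

RLE = 2B9A9B9F8A


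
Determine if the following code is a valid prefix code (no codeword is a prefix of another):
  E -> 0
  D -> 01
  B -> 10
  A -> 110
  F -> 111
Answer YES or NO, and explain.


Checking each pair (does one codeword prefix another?):
  E='0' vs D='01': prefix -- VIOLATION

NO -- this is NOT a valid prefix code. E (0) is a prefix of D (01).


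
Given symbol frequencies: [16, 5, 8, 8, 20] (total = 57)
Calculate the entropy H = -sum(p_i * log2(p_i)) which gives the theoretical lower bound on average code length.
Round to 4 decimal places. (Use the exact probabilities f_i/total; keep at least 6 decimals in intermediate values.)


Per-symbol terms -p_i * log2(p_i) with p_i = f_i/57:
  p = 16/57 = 0.280702: log2(p) = -1.832890, -p*log2(p) = 0.514495
  p = 5/57 = 0.087719: log2(p) = -3.510962, -p*log2(p) = 0.307979
  p = 8/57 = 0.140351: log2(p) = -2.832890, -p*log2(p) = 0.397599
  p = 8/57 = 0.140351: log2(p) = -2.832890, -p*log2(p) = 0.397599
  p = 20/57 = 0.350877: log2(p) = -1.510962, -p*log2(p) = 0.530162
H = 0.514495 + 0.307979 + 0.397599 + 0.397599 + 0.530162 = 2.147834

H = 2.1478 bits/symbol


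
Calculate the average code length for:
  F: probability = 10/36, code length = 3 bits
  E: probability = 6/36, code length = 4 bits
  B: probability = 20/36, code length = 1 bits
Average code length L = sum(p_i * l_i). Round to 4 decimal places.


Weighted contributions p_i * l_i:
  F: (10/36) * 3 = 30/36
  E: (6/36) * 4 = 24/36
  B: (20/36) * 1 = 20/36
Sum = (30 + 24 + 20)/36 = 74/36

L = 74/36 = 2.0556 bits/symbol


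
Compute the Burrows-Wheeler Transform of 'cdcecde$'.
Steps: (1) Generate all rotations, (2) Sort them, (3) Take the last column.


Rotations (sorted):
  0: $cdcecde -> last char: e
  1: cdcecde$ -> last char: $
  2: cde$cdce -> last char: e
  3: cecde$cd -> last char: d
  4: dcecde$c -> last char: c
  5: de$cdcec -> last char: c
  6: e$cdcecd -> last char: d
  7: ecde$cdc -> last char: c


BWT = e$edccdc


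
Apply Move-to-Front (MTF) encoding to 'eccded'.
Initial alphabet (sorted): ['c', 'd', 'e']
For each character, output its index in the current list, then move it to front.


MTF encoding:
'e': index 2 in ['c', 'd', 'e'] -> ['e', 'c', 'd']
'c': index 1 in ['e', 'c', 'd'] -> ['c', 'e', 'd']
'c': index 0 in ['c', 'e', 'd'] -> ['c', 'e', 'd']
'd': index 2 in ['c', 'e', 'd'] -> ['d', 'c', 'e']
'e': index 2 in ['d', 'c', 'e'] -> ['e', 'd', 'c']
'd': index 1 in ['e', 'd', 'c'] -> ['d', 'e', 'c']


Output: [2, 1, 0, 2, 2, 1]
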